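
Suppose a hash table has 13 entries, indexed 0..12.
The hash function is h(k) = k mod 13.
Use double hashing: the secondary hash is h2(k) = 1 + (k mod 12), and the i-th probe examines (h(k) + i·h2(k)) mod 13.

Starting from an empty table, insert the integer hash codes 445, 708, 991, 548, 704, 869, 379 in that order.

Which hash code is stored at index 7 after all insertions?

445: h=3 => slot 3
708: h=6 => slot 6
991: h=3, h2=8, probe 3,11 => slot 11
548: h=2 => slot 2
704: h=2, h2=9, probe 2,11,7 => slot 7
869: h=11, h2=6, probe 11,4 => slot 4
379: h=2, h2=8, probe 2,10 => slot 10
Table: [., ., 548, 445, 869, ., 708, 704, ., ., 379, 991, .]

704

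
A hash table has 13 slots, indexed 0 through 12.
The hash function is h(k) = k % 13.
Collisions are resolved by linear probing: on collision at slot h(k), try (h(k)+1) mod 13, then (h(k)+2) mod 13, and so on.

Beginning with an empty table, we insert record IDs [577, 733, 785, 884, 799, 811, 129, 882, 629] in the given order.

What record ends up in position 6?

Insert 577: h=5, slot 5 empty => index 5.
Insert 733: h=5, slot 5 occupied => index 6.
Insert 785: h=5, slots 5,6 occupied => index 7.
Insert 884: h=0, slot 0 empty => index 0.
Insert 799: h=6, slots 6,7 occupied => index 8.
Insert 811: h=5, slots 5,6,7,8 occupied => index 9.
Insert 129: h=12, slot 12 empty => index 12.
Insert 882: h=11, slot 11 empty => index 11.
Insert 629: h=5, slots 5,6,7,8,9 occupied => index 10.
Table: [884, ., ., ., ., 577, 733, 785, 799, 811, 629, 882, 129]

733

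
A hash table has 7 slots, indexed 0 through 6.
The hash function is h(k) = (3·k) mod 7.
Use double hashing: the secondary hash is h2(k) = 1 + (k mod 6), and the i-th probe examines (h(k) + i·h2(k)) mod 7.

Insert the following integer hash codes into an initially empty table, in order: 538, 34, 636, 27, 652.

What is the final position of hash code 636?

Insert 538: h=4, slot 4 empty → index 4.
Insert 34: h=4, h2=5, slot 4 occupied → index 2.
Insert 636: h=4, h2=1, slot 4 occupied → index 5.
Insert 27: h=4, h2=4, slot 4 occupied → index 1.
Insert 652: h=3, slot 3 empty → index 3.
Table: [-, 27, 34, 652, 538, 636, -]

5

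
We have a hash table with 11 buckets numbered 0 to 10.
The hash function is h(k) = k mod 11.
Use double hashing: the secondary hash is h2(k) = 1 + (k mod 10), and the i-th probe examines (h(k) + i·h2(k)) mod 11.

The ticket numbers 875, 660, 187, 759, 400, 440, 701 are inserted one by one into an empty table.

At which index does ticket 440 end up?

1

875: h=6 => slot 6
660: h=0 => slot 0
187: h=0, h2=8, probe 0,8 => slot 8
759: h=0, h2=10, probe 0,10 => slot 10
400: h=4 => slot 4
440: h=0, h2=1, probe 0,1 => slot 1
701: h=8, h2=2, probe 8,10,1,3 => slot 3
Table: [660, 440, -, 701, 400, -, 875, -, 187, -, 759]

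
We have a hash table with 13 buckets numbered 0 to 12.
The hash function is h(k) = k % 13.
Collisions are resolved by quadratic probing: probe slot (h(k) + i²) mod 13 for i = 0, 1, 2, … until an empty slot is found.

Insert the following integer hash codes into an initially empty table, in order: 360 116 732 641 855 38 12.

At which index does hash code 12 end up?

3

360: h=9 => slot 9
116: h=12 => slot 12
732: h=4 => slot 4
641: h=4, probe 4,5 => slot 5
855: h=10 => slot 10
38: h=12, probe 12,0 => slot 0
12: h=12, probe 12,0,3 => slot 3
Table: [38, -, -, 12, 732, 641, -, -, -, 360, 855, -, 116]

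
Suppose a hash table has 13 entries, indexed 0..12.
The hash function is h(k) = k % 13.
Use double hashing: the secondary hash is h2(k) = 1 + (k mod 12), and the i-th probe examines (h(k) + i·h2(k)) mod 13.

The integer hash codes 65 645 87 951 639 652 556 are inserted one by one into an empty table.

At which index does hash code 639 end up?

6

Insert 65: h=0, slot 0 empty => index 0.
Insert 645: h=8, slot 8 empty => index 8.
Insert 87: h=9, slot 9 empty => index 9.
Insert 951: h=2, slot 2 empty => index 2.
Insert 639: h=2, h2=4, slot 2 occupied => index 6.
Insert 652: h=2, h2=5, slot 2 occupied => index 7.
Insert 556: h=10, slot 10 empty => index 10.
Table: [65, ., 951, ., ., ., 639, 652, 645, 87, 556, ., .]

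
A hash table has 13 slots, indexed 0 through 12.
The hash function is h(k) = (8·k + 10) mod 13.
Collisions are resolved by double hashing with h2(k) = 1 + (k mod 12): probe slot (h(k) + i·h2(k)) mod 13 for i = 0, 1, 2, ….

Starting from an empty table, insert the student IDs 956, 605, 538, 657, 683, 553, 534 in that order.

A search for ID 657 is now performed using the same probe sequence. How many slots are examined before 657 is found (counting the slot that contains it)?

3

956: h=1 -> slot 1
605: h=1, h2=6, probe 1,7 -> slot 7
538: h=11 -> slot 11
657: h=1, h2=10, probe 1,11,8 -> slot 8
683: h=1, h2=12, probe 1,0 -> slot 0
553: h=1, h2=2, probe 1,3 -> slot 3
534: h=5 -> slot 5
Table: [683, 956, —, 553, —, 534, —, 605, 657, —, —, 538, —]
Lookup 657: h=1, h2=10, probe 1,11,8 → found at 8.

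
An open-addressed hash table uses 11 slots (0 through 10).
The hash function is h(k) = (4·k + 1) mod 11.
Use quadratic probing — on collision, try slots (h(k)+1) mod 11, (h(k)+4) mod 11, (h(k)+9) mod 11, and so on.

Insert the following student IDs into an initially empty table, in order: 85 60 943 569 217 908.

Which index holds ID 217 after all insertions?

85 hashes to 0; slot 0 is free → place at 0.
60 hashes to 10; slot 10 is free → place at 10.
943 hashes to 0; 0 taken → place at 1.
569 hashes to 0; 0,1 taken → place at 4.
217 hashes to 0; 0,1,4 taken → place at 9.
908 hashes to 3; slot 3 is free → place at 3.
Table: [85, 943, —, 908, 569, —, —, —, —, 217, 60]

9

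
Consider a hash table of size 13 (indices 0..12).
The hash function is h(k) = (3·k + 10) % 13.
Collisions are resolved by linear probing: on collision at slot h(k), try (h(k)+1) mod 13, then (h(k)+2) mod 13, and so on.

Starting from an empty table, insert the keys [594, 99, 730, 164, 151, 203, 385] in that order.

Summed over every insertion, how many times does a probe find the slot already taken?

594 hashes to 11; slot 11 is free → place at 11.
99 hashes to 8; slot 8 is free → place at 8.
730 hashes to 3; slot 3 is free → place at 3.
164 hashes to 8; 8 taken → place at 9.
151 hashes to 8; 8,9 taken → place at 10.
203 hashes to 8; 8,9,10,11 taken → place at 12.
385 hashes to 8; 8,9,10,11,12 taken → place at 0.
Table: [385, -, -, 730, -, -, -, -, 99, 164, 151, 594, 203]

12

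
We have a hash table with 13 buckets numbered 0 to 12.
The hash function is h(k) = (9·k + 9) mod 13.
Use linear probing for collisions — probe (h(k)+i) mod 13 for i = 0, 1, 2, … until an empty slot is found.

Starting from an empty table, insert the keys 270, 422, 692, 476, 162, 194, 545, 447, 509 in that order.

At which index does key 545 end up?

1

Insert 270: h=8, slot 8 empty => index 8.
Insert 422: h=11, slot 11 empty => index 11.
Insert 692: h=10, slot 10 empty => index 10.
Insert 476: h=3, slot 3 empty => index 3.
Insert 162: h=11, slot 11 occupied => index 12.
Insert 194: h=0, slot 0 empty => index 0.
Insert 545: h=0, slot 0 occupied => index 1.
Insert 447: h=2, slot 2 empty => index 2.
Insert 509: h=1, slots 1,2,3 occupied => index 4.
Table: [194, 545, 447, 476, 509, -, -, -, 270, -, 692, 422, 162]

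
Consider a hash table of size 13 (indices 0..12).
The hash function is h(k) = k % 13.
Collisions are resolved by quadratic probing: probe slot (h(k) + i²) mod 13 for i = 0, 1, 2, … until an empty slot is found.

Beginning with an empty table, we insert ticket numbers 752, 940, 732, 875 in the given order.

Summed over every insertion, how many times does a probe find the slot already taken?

752: h=11 -> slot 11
940: h=4 -> slot 4
732: h=4, probe 4,5 -> slot 5
875: h=4, probe 4,5,8 -> slot 8
Table: [., ., ., ., 940, 732, ., ., 875, ., ., 752, .]

3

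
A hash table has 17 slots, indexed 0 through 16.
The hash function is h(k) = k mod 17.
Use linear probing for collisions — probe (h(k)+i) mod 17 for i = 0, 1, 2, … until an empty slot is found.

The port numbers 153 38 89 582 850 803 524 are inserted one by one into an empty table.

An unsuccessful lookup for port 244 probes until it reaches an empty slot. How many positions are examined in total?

3

153 hashes to 0; slot 0 is free => place at 0.
38 hashes to 4; slot 4 is free => place at 4.
89 hashes to 4; 4 taken => place at 5.
582 hashes to 4; 4,5 taken => place at 6.
850 hashes to 0; 0 taken => place at 1.
803 hashes to 4; 4,5,6 taken => place at 7.
524 hashes to 14; slot 14 is free => place at 14.
Table: [153, 850, ∅, ∅, 38, 89, 582, 803, ∅, ∅, ∅, ∅, ∅, ∅, 524, ∅, ∅]
Lookup 244: h=6, probe 6,7,8 → slot 8 empty, not found.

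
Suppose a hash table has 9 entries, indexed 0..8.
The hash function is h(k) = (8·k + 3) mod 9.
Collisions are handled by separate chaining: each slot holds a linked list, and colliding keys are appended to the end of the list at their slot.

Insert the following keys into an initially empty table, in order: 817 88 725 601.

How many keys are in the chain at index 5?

3

Insert 817: h=5, bucket 5 empty → new chain.
Insert 88: h=5, bucket 5 nonempty → append to chain.
Insert 725: h=7, bucket 7 empty → new chain.
Insert 601: h=5, bucket 5 nonempty → append to chain.
Final buckets:
0: -
1: -
2: -
3: -
4: -
5: 817 -> 88 -> 601
6: -
7: 725
8: -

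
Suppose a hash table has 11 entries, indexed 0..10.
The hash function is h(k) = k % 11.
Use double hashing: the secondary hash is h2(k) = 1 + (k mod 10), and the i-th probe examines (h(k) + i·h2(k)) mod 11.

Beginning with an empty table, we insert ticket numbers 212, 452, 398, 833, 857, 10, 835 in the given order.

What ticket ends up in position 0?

10

212: h=3 -> slot 3
452: h=1 -> slot 1
398: h=2 -> slot 2
833: h=8 -> slot 8
857: h=10 -> slot 10
10: h=10, h2=1, probe 10,0 -> slot 0
835: h=10, h2=6, probe 10,5 -> slot 5
Table: [10, 452, 398, 212, _, 835, _, _, 833, _, 857]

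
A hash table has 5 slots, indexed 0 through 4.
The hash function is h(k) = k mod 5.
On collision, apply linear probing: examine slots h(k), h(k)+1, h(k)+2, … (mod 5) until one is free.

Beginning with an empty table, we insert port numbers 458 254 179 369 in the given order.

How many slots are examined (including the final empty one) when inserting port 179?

458: h=3 -> slot 3
254: h=4 -> slot 4
179: h=4, probe 4,0 -> slot 0
369: h=4, probe 4,0,1 -> slot 1
Table: [179, 369, ∅, 458, 254]

2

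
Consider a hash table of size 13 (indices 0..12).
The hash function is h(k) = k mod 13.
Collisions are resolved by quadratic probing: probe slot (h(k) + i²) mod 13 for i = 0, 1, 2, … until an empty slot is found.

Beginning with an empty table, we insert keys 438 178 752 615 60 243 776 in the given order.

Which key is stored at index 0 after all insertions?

243

438: h=9 → slot 9
178: h=9, probe 9,10 → slot 10
752: h=11 → slot 11
615: h=4 → slot 4
60: h=8 → slot 8
243: h=9, probe 9,10,0 → slot 0
776: h=9, probe 9,10,0,5 → slot 5
Table: [243, —, —, —, 615, 776, —, —, 60, 438, 178, 752, —]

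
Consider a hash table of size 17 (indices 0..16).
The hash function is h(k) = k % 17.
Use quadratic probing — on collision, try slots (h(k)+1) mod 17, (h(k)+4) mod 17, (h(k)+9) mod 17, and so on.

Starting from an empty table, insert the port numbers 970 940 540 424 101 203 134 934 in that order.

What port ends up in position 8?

934

970 hashes to 1; slot 1 is free => place at 1.
940 hashes to 5; slot 5 is free => place at 5.
540 hashes to 13; slot 13 is free => place at 13.
424 hashes to 16; slot 16 is free => place at 16.
101 hashes to 16; 16 taken => place at 0.
203 hashes to 16; 16,0 taken => place at 3.
134 hashes to 15; slot 15 is free => place at 15.
934 hashes to 16; 16,0,3 taken => place at 8.
Table: [101, 970, _, 203, _, 940, _, _, 934, _, _, _, _, 540, _, 134, 424]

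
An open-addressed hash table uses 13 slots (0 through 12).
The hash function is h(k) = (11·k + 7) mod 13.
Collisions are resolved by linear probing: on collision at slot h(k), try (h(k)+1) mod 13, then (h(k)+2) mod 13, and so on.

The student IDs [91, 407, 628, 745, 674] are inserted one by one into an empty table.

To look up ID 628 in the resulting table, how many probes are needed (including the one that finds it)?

91: h=7 -> slot 7
407: h=12 -> slot 12
628: h=12, probe 12,0 -> slot 0
745: h=12, probe 12,0,1 -> slot 1
674: h=11 -> slot 11
Table: [628, 745, -, -, -, -, -, 91, -, -, -, 674, 407]
Lookup 628: h=12, probe 12,0 → found at 0.

2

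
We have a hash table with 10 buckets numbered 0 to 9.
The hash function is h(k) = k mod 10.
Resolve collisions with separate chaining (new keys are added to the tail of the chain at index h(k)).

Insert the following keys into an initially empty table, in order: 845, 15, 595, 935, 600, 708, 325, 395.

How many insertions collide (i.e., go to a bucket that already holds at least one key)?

Insert 845: h=5, bucket 5 empty → new chain.
Insert 15: h=5, bucket 5 nonempty → append to chain.
Insert 595: h=5, bucket 5 nonempty → append to chain.
Insert 935: h=5, bucket 5 nonempty → append to chain.
Insert 600: h=0, bucket 0 empty → new chain.
Insert 708: h=8, bucket 8 empty → new chain.
Insert 325: h=5, bucket 5 nonempty → append to chain.
Insert 395: h=5, bucket 5 nonempty → append to chain.
Final buckets:
0: 600
1: ∅
2: ∅
3: ∅
4: ∅
5: 845 -> 15 -> 595 -> 935 -> 325 -> 395
6: ∅
7: ∅
8: 708
9: ∅

5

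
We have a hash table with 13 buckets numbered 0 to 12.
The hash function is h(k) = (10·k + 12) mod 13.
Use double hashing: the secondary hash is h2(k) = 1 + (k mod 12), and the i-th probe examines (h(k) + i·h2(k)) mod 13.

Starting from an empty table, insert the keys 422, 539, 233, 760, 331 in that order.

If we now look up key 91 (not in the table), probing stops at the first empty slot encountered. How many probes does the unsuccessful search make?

422: h=7 → slot 7
539: h=7, h2=12, probe 7,6 → slot 6
233: h=2 → slot 2
760: h=7, h2=5, probe 7,12 → slot 12
331: h=7, h2=8, probe 7,2,10 → slot 10
Table: [—, —, 233, —, —, —, 539, 422, —, —, 331, —, 760]
Lookup 91: h=12, h2=8, probe 12,7,2,10,5 → slot 5 empty, not found.

5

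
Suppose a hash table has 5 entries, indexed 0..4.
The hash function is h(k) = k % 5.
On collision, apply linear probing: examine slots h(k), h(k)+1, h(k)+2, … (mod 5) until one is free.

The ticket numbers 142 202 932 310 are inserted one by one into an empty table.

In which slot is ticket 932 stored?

4

142: h=2 -> slot 2
202: h=2, probe 2,3 -> slot 3
932: h=2, probe 2,3,4 -> slot 4
310: h=0 -> slot 0
Table: [310, —, 142, 202, 932]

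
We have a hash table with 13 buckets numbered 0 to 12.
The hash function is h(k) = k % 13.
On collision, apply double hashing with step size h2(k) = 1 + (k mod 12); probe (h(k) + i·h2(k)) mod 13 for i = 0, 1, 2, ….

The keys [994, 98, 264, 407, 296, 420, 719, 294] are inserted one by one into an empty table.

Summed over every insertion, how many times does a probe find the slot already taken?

994 hashes to 6; slot 6 is free => place at 6.
98 hashes to 7; slot 7 is free => place at 7.
264 hashes to 4; slot 4 is free => place at 4.
407 hashes to 4, h2=12; 4 taken => place at 3.
296 hashes to 10; slot 10 is free => place at 10.
420 hashes to 4, h2=1; 4 taken => place at 5.
719 hashes to 4, h2=12; 4,3 taken => place at 2.
294 hashes to 8; slot 8 is free => place at 8.
Table: [—, —, 719, 407, 264, 420, 994, 98, 294, —, 296, —, —]

4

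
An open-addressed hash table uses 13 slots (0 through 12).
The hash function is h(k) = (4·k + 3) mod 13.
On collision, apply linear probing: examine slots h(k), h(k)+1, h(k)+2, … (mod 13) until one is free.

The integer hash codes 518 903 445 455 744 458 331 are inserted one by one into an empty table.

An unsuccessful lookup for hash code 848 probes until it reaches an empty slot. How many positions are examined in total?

6

518 hashes to 8; slot 8 is free => place at 8.
903 hashes to 1; slot 1 is free => place at 1.
445 hashes to 2; slot 2 is free => place at 2.
455 hashes to 3; slot 3 is free => place at 3.
744 hashes to 2; 2,3 taken => place at 4.
458 hashes to 2; 2,3,4 taken => place at 5.
331 hashes to 1; 1,2,3,4,5 taken => place at 6.
Table: [-, 903, 445, 455, 744, 458, 331, -, 518, -, -, -, -]
Lookup 848: h=2, probe 2,3,4,5,6,7 → slot 7 empty, not found.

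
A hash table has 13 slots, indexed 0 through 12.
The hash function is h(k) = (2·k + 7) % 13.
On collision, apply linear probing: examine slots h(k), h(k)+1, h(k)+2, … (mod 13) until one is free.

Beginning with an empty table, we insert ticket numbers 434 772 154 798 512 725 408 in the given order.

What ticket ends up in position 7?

434 hashes to 4; slot 4 is free -> place at 4.
772 hashes to 4; 4 taken -> place at 5.
154 hashes to 3; slot 3 is free -> place at 3.
798 hashes to 4; 4,5 taken -> place at 6.
512 hashes to 4; 4,5,6 taken -> place at 7.
725 hashes to 1; slot 1 is free -> place at 1.
408 hashes to 4; 4,5,6,7 taken -> place at 8.
Table: [_, 725, _, 154, 434, 772, 798, 512, 408, _, _, _, _]

512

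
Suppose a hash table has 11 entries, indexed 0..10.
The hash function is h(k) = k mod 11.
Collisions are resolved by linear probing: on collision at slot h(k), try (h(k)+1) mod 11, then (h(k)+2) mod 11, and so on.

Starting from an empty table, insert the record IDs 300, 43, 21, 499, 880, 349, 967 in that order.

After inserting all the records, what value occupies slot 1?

300 hashes to 3; slot 3 is free → place at 3.
43 hashes to 10; slot 10 is free → place at 10.
21 hashes to 10; 10 taken → place at 0.
499 hashes to 4; slot 4 is free → place at 4.
880 hashes to 0; 0 taken → place at 1.
349 hashes to 8; slot 8 is free → place at 8.
967 hashes to 10; 10,0,1 taken → place at 2.
Table: [21, 880, 967, 300, 499, —, —, —, 349, —, 43]

880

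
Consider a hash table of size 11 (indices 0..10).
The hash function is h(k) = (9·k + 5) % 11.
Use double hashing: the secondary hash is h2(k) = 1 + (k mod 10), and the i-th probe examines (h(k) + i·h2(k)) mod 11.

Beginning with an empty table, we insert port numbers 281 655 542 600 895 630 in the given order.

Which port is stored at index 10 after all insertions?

655

Insert 281: h=4, slot 4 empty -> index 4.
Insert 655: h=4, h2=6, slot 4 occupied -> index 10.
Insert 542: h=10, h2=3, slot 10 occupied -> index 2.
Insert 600: h=4, h2=1, slot 4 occupied -> index 5.
Insert 895: h=8, slot 8 empty -> index 8.
Insert 630: h=10, h2=1, slot 10 occupied -> index 0.
Table: [630, ., 542, ., 281, 600, ., ., 895, ., 655]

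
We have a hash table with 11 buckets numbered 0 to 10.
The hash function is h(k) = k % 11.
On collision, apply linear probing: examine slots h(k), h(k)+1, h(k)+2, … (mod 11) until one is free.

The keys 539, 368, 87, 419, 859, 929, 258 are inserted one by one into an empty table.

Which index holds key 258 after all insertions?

7

Insert 539: h=0, slot 0 empty -> index 0.
Insert 368: h=5, slot 5 empty -> index 5.
Insert 87: h=10, slot 10 empty -> index 10.
Insert 419: h=1, slot 1 empty -> index 1.
Insert 859: h=1, slot 1 occupied -> index 2.
Insert 929: h=5, slot 5 occupied -> index 6.
Insert 258: h=5, slots 5,6 occupied -> index 7.
Table: [539, 419, 859, _, _, 368, 929, 258, _, _, 87]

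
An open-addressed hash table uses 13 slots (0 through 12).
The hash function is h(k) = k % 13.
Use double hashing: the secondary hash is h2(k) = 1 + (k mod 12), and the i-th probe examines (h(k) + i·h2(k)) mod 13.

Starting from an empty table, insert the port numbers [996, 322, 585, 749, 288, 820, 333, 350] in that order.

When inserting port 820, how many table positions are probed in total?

996: h=8 -> slot 8
322: h=10 -> slot 10
585: h=0 -> slot 0
749: h=8, h2=6, probe 8,1 -> slot 1
288: h=2 -> slot 2
820: h=1, h2=5, probe 1,6 -> slot 6
333: h=8, h2=10, probe 8,5 -> slot 5
350: h=12 -> slot 12
Table: [585, 749, 288, —, —, 333, 820, —, 996, —, 322, —, 350]

2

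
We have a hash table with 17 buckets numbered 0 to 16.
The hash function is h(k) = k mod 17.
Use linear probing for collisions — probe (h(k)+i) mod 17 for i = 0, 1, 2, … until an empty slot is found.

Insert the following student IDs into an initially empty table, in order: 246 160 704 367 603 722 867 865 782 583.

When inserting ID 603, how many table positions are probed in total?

246 hashes to 8; slot 8 is free → place at 8.
160 hashes to 7; slot 7 is free → place at 7.
704 hashes to 7; 7,8 taken → place at 9.
367 hashes to 10; slot 10 is free → place at 10.
603 hashes to 8; 8,9,10 taken → place at 11.
722 hashes to 8; 8,9,10,11 taken → place at 12.
867 hashes to 0; slot 0 is free → place at 0.
865 hashes to 15; slot 15 is free → place at 15.
782 hashes to 0; 0 taken → place at 1.
583 hashes to 5; slot 5 is free → place at 5.
Table: [867, 782, ∅, ∅, ∅, 583, ∅, 160, 246, 704, 367, 603, 722, ∅, ∅, 865, ∅]

4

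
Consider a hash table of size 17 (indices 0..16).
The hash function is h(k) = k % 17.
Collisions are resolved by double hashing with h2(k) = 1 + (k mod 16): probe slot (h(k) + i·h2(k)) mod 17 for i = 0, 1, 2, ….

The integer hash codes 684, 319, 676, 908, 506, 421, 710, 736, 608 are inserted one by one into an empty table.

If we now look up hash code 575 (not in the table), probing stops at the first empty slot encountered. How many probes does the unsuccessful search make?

684: h=4 => slot 4
319: h=13 => slot 13
676: h=13, h2=5, probe 13,1 => slot 1
908: h=7 => slot 7
506: h=13, h2=11, probe 13,7,1,12 => slot 12
421: h=13, h2=6, probe 13,2 => slot 2
710: h=13, h2=7, probe 13,3 => slot 3
736: h=5 => slot 5
608: h=13, h2=1, probe 13,14 => slot 14
Table: [_, 676, 421, 710, 684, 736, _, 908, _, _, _, _, 506, 319, 608, _, _]
Lookup 575: h=14, h2=16, probe 14,13,12,11 → slot 11 empty, not found.

4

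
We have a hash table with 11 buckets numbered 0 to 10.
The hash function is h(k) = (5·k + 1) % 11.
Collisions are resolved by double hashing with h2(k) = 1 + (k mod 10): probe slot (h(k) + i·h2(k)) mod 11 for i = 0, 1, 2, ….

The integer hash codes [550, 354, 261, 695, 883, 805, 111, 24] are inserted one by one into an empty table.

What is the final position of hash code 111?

10

Insert 550: h=1, slot 1 empty => index 1.
Insert 354: h=0, slot 0 empty => index 0.
Insert 261: h=8, slot 8 empty => index 8.
Insert 695: h=0, h2=6, slot 0 occupied => index 6.
Insert 883: h=5, slot 5 empty => index 5.
Insert 805: h=0, h2=6, slots 0,6,1 occupied => index 7.
Insert 111: h=6, h2=2, slots 6,8 occupied => index 10.
Insert 24: h=0, h2=5, slots 0,5,10 occupied => index 4.
Table: [354, 550, -, -, 24, 883, 695, 805, 261, -, 111]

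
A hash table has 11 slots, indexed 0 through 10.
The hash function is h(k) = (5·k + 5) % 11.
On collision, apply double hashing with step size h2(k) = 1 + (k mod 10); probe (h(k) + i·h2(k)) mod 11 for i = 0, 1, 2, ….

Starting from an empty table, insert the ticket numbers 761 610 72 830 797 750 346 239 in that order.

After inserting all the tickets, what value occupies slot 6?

Insert 761: h=4, slot 4 empty → index 4.
Insert 610: h=8, slot 8 empty → index 8.
Insert 72: h=2, slot 2 empty → index 2.
Insert 830: h=8, h2=1, slot 8 occupied → index 9.
Insert 797: h=8, h2=8, slot 8 occupied → index 5.
Insert 750: h=4, h2=1, slots 4,5 occupied → index 6.
Insert 346: h=8, h2=7, slots 8,4 occupied → index 0.
Insert 239: h=1, slot 1 empty → index 1.
Table: [346, 239, 72, _, 761, 797, 750, _, 610, 830, _]

750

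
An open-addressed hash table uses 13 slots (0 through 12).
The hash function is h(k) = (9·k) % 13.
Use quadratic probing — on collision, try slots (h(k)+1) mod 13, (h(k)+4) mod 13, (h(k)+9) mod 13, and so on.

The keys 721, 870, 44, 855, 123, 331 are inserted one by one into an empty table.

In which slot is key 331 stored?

Insert 721: h=2, slot 2 empty => index 2.
Insert 870: h=4, slot 4 empty => index 4.
Insert 44: h=6, slot 6 empty => index 6.
Insert 855: h=12, slot 12 empty => index 12.
Insert 123: h=2, slot 2 occupied => index 3.
Insert 331: h=2, slots 2,3,6 occupied => index 11.
Table: [., ., 721, 123, 870, ., 44, ., ., ., ., 331, 855]

11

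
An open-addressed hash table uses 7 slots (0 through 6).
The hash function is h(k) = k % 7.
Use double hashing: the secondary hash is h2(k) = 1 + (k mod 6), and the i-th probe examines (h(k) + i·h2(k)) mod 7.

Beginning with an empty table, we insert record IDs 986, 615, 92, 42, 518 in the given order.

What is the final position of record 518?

986: h=6 => slot 6
615: h=6, h2=4, probe 6,3 => slot 3
92: h=1 => slot 1
42: h=0 => slot 0
518: h=0, h2=3, probe 0,3,6,2 => slot 2
Table: [42, 92, 518, 615, —, —, 986]

2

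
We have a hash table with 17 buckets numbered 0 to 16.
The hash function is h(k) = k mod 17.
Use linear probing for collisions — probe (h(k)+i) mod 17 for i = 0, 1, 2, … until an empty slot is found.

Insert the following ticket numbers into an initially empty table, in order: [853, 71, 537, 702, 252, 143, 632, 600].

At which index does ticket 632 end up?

853: h=3 -> slot 3
71: h=3, probe 3,4 -> slot 4
537: h=10 -> slot 10
702: h=5 -> slot 5
252: h=14 -> slot 14
143: h=7 -> slot 7
632: h=3, probe 3,4,5,6 -> slot 6
600: h=5, probe 5,6,7,8 -> slot 8
Table: [—, —, —, 853, 71, 702, 632, 143, 600, —, 537, —, —, —, 252, —, —]

6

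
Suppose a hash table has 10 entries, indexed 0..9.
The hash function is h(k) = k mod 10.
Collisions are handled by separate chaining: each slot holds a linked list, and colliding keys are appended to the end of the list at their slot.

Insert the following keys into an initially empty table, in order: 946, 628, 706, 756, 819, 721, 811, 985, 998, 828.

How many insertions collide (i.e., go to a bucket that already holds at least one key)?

Insert 946: h=6, bucket 6 empty → new chain.
Insert 628: h=8, bucket 8 empty → new chain.
Insert 706: h=6, bucket 6 nonempty → append to chain.
Insert 756: h=6, bucket 6 nonempty → append to chain.
Insert 819: h=9, bucket 9 empty → new chain.
Insert 721: h=1, bucket 1 empty → new chain.
Insert 811: h=1, bucket 1 nonempty → append to chain.
Insert 985: h=5, bucket 5 empty → new chain.
Insert 998: h=8, bucket 8 nonempty → append to chain.
Insert 828: h=8, bucket 8 nonempty → append to chain.
Final buckets:
0: .
1: 721 -> 811
2: .
3: .
4: .
5: 985
6: 946 -> 706 -> 756
7: .
8: 628 -> 998 -> 828
9: 819

5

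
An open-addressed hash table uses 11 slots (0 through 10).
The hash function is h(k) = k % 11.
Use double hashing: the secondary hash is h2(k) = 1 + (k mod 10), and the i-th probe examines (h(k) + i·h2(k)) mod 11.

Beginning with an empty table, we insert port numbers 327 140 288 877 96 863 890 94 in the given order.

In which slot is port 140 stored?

327 hashes to 8; slot 8 is free => place at 8.
140 hashes to 8, h2=1; 8 taken => place at 9.
288 hashes to 2; slot 2 is free => place at 2.
877 hashes to 8, h2=8; 8 taken => place at 5.
96 hashes to 8, h2=7; 8 taken => place at 4.
863 hashes to 5, h2=4; 5,9,2 taken => place at 6.
890 hashes to 10; slot 10 is free => place at 10.
94 hashes to 6, h2=5; 6 taken => place at 0.
Table: [94, ., 288, ., 96, 877, 863, ., 327, 140, 890]

9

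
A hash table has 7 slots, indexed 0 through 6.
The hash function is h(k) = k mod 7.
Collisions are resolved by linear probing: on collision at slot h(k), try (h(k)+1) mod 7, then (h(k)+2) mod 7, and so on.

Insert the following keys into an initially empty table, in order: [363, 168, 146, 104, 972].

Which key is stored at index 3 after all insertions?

972

363: h=6 => slot 6
168: h=0 => slot 0
146: h=6, probe 6,0,1 => slot 1
104: h=6, probe 6,0,1,2 => slot 2
972: h=6, probe 6,0,1,2,3 => slot 3
Table: [168, 146, 104, 972, ∅, ∅, 363]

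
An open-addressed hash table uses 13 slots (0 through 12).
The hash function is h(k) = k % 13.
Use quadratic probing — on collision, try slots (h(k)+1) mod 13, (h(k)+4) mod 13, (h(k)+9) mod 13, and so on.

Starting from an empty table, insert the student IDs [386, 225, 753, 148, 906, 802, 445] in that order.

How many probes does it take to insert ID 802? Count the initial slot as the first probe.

386: h=9 -> slot 9
225: h=4 -> slot 4
753: h=12 -> slot 12
148: h=5 -> slot 5
906: h=9, probe 9,10 -> slot 10
802: h=9, probe 9,10,0 -> slot 0
445: h=3 -> slot 3
Table: [802, _, _, 445, 225, 148, _, _, _, 386, 906, _, 753]

3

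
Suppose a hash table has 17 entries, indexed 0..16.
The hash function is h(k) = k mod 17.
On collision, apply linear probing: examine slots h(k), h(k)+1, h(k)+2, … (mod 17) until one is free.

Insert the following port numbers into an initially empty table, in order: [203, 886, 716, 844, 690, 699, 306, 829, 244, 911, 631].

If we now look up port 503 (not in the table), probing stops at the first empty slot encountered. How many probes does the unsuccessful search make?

203 hashes to 16; slot 16 is free -> place at 16.
886 hashes to 2; slot 2 is free -> place at 2.
716 hashes to 2; 2 taken -> place at 3.
844 hashes to 11; slot 11 is free -> place at 11.
690 hashes to 10; slot 10 is free -> place at 10.
699 hashes to 2; 2,3 taken -> place at 4.
306 hashes to 0; slot 0 is free -> place at 0.
829 hashes to 13; slot 13 is free -> place at 13.
244 hashes to 6; slot 6 is free -> place at 6.
911 hashes to 10; 10,11 taken -> place at 12.
631 hashes to 2; 2,3,4 taken -> place at 5.
Table: [306, -, 886, 716, 699, 631, 244, -, -, -, 690, 844, 911, 829, -, -, 203]
Lookup 503: h=10, probe 10,11,12,13,14 → slot 14 empty, not found.

5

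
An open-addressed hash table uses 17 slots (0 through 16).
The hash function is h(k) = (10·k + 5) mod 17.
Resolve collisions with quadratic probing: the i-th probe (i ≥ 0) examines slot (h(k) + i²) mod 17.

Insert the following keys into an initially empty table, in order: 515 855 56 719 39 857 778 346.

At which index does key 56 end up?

515 hashes to 4; slot 4 is free -> place at 4.
855 hashes to 4; 4 taken -> place at 5.
56 hashes to 4; 4,5 taken -> place at 8.
719 hashes to 4; 4,5,8 taken -> place at 13.
39 hashes to 4; 4,5,8,13 taken -> place at 3.
857 hashes to 7; slot 7 is free -> place at 7.
778 hashes to 16; slot 16 is free -> place at 16.
346 hashes to 14; slot 14 is free -> place at 14.
Table: [_, _, _, 39, 515, 855, _, 857, 56, _, _, _, _, 719, 346, _, 778]

8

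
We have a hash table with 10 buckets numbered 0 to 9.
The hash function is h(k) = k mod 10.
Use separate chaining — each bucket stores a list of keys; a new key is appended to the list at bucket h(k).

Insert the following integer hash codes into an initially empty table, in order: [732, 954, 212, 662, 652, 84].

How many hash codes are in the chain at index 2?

Insert 732: h=2, bucket 2 empty -> new chain.
Insert 954: h=4, bucket 4 empty -> new chain.
Insert 212: h=2, bucket 2 nonempty -> append to chain.
Insert 662: h=2, bucket 2 nonempty -> append to chain.
Insert 652: h=2, bucket 2 nonempty -> append to chain.
Insert 84: h=4, bucket 4 nonempty -> append to chain.
Final buckets:
0: _
1: _
2: 732 -> 212 -> 662 -> 652
3: _
4: 954 -> 84
5: _
6: _
7: _
8: _
9: _

4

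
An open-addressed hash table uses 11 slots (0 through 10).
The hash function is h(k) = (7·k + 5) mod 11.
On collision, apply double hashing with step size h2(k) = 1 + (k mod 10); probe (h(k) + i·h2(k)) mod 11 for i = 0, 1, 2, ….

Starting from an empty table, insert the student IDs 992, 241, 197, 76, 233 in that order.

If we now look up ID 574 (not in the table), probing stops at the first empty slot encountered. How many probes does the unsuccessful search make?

2

Insert 992: h=8, slot 8 empty -> index 8.
Insert 241: h=9, slot 9 empty -> index 9.
Insert 197: h=9, h2=8, slot 9 occupied -> index 6.
Insert 76: h=9, h2=7, slot 9 occupied -> index 5.
Insert 233: h=8, h2=4, slot 8 occupied -> index 1.
Table: [-, 233, -, -, -, 76, 197, -, 992, 241, -]
Lookup 574: h=8, h2=5, probe 8,2 → slot 2 empty, not found.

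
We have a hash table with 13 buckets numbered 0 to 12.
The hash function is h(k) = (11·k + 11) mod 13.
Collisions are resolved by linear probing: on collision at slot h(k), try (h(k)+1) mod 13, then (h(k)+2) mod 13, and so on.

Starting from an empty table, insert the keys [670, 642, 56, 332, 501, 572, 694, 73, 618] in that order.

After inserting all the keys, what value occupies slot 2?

670 hashes to 10; slot 10 is free -> place at 10.
642 hashes to 1; slot 1 is free -> place at 1.
56 hashes to 3; slot 3 is free -> place at 3.
332 hashes to 10; 10 taken -> place at 11.
501 hashes to 10; 10,11 taken -> place at 12.
572 hashes to 11; 11,12 taken -> place at 0.
694 hashes to 1; 1 taken -> place at 2.
73 hashes to 8; slot 8 is free -> place at 8.
618 hashes to 10; 10,11,12,0,1,2,3 taken -> place at 4.
Table: [572, 642, 694, 56, 618, _, _, _, 73, _, 670, 332, 501]

694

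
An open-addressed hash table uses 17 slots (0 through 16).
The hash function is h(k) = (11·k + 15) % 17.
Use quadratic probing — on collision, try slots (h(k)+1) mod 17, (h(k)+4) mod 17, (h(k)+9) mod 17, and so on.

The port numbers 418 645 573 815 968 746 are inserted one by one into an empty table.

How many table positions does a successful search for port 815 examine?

418 hashes to 6; slot 6 is free -> place at 6.
645 hashes to 4; slot 4 is free -> place at 4.
573 hashes to 11; slot 11 is free -> place at 11.
815 hashes to 4; 4 taken -> place at 5.
968 hashes to 4; 4,5 taken -> place at 8.
746 hashes to 10; slot 10 is free -> place at 10.
Table: [-, -, -, -, 645, 815, 418, -, 968, -, 746, 573, -, -, -, -, -]
Lookup 815: h=4, probe 4,5 → found at 5.

2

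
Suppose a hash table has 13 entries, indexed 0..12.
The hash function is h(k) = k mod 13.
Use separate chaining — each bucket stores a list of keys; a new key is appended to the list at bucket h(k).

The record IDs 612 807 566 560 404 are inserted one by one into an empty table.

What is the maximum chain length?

4

612 -> bucket 1
807 -> bucket 1 (collision)
566 -> bucket 7
560 -> bucket 1 (collision)
404 -> bucket 1 (collision)
Final buckets:
0: —
1: 612 -> 807 -> 560 -> 404
2: —
3: —
4: —
5: —
6: —
7: 566
8: —
9: —
10: —
11: —
12: —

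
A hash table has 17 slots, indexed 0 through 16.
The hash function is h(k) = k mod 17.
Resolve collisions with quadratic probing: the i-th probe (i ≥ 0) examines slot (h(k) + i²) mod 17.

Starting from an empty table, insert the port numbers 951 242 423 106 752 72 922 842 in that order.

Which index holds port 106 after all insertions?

Insert 951: h=16, slot 16 empty -> index 16.
Insert 242: h=4, slot 4 empty -> index 4.
Insert 423: h=15, slot 15 empty -> index 15.
Insert 106: h=4, slot 4 occupied -> index 5.
Insert 752: h=4, slots 4,5 occupied -> index 8.
Insert 72: h=4, slots 4,5,8 occupied -> index 13.
Insert 922: h=4, slots 4,5,8,13 occupied -> index 3.
Insert 842: h=9, slot 9 empty -> index 9.
Table: [-, -, -, 922, 242, 106, -, -, 752, 842, -, -, -, 72, -, 423, 951]

5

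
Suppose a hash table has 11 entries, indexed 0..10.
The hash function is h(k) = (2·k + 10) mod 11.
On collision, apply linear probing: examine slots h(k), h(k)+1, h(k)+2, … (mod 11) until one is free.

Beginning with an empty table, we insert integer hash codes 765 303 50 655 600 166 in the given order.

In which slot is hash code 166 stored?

5

765 hashes to 0; slot 0 is free → place at 0.
303 hashes to 0; 0 taken → place at 1.
50 hashes to 0; 0,1 taken → place at 2.
655 hashes to 0; 0,1,2 taken → place at 3.
600 hashes to 0; 0,1,2,3 taken → place at 4.
166 hashes to 1; 1,2,3,4 taken → place at 5.
Table: [765, 303, 50, 655, 600, 166, ., ., ., ., .]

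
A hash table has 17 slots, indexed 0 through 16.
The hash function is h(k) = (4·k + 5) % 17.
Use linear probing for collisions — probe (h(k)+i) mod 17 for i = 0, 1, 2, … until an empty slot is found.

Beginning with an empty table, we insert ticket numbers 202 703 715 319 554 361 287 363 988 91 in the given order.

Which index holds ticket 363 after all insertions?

202 hashes to 14; slot 14 is free -> place at 14.
703 hashes to 12; slot 12 is free -> place at 12.
715 hashes to 9; slot 9 is free -> place at 9.
319 hashes to 6; slot 6 is free -> place at 6.
554 hashes to 11; slot 11 is free -> place at 11.
361 hashes to 4; slot 4 is free -> place at 4.
287 hashes to 14; 14 taken -> place at 15.
363 hashes to 12; 12 taken -> place at 13.
988 hashes to 13; 13,14,15 taken -> place at 16.
91 hashes to 12; 12,13,14,15,16 taken -> place at 0.
Table: [91, _, _, _, 361, _, 319, _, _, 715, _, 554, 703, 363, 202, 287, 988]

13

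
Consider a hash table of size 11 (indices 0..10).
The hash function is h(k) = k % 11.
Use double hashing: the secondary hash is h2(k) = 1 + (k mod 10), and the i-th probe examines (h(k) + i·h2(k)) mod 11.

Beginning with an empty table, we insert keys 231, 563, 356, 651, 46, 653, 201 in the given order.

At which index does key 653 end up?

8

Insert 231: h=0, slot 0 empty => index 0.
Insert 563: h=2, slot 2 empty => index 2.
Insert 356: h=4, slot 4 empty => index 4.
Insert 651: h=2, h2=2, slots 2,4 occupied => index 6.
Insert 46: h=2, h2=7, slot 2 occupied => index 9.
Insert 653: h=4, h2=4, slot 4 occupied => index 8.
Insert 201: h=3, slot 3 empty => index 3.
Table: [231, _, 563, 201, 356, _, 651, _, 653, 46, _]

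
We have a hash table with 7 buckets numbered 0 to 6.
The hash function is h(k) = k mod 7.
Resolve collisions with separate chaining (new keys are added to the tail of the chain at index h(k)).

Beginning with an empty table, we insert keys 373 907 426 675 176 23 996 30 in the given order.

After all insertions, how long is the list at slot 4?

1

373 -> bucket 2
907 -> bucket 4
426 -> bucket 6
675 -> bucket 3
176 -> bucket 1
23 -> bucket 2 (collision)
996 -> bucket 2 (collision)
30 -> bucket 2 (collision)
Final buckets:
0: _
1: 176
2: 373 -> 23 -> 996 -> 30
3: 675
4: 907
5: _
6: 426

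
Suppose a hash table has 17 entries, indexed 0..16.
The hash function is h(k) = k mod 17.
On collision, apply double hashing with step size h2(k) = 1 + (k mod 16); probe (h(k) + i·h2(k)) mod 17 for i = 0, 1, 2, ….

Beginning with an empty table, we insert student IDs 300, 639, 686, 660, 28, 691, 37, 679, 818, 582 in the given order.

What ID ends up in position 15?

691

Insert 300: h=11, slot 11 empty -> index 11.
Insert 639: h=10, slot 10 empty -> index 10.
Insert 686: h=6, slot 6 empty -> index 6.
Insert 660: h=14, slot 14 empty -> index 14.
Insert 28: h=11, h2=13, slot 11 occupied -> index 7.
Insert 691: h=11, h2=4, slot 11 occupied -> index 15.
Insert 37: h=3, slot 3 empty -> index 3.
Insert 679: h=16, slot 16 empty -> index 16.
Insert 818: h=2, slot 2 empty -> index 2.
Insert 582: h=4, slot 4 empty -> index 4.
Table: [—, —, 818, 37, 582, —, 686, 28, —, —, 639, 300, —, —, 660, 691, 679]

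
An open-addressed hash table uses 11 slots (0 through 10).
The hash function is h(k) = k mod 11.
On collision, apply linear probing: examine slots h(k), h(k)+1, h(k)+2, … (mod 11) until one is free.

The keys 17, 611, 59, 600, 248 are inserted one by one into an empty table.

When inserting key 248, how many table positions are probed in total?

17 hashes to 6; slot 6 is free → place at 6.
611 hashes to 6; 6 taken → place at 7.
59 hashes to 4; slot 4 is free → place at 4.
600 hashes to 6; 6,7 taken → place at 8.
248 hashes to 6; 6,7,8 taken → place at 9.
Table: [∅, ∅, ∅, ∅, 59, ∅, 17, 611, 600, 248, ∅]

4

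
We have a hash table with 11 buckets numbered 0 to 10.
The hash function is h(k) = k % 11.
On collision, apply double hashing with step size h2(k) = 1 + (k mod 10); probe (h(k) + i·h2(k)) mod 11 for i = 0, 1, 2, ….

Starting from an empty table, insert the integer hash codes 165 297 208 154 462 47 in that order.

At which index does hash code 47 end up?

165 hashes to 0; slot 0 is free => place at 0.
297 hashes to 0, h2=8; 0 taken => place at 8.
208 hashes to 10; slot 10 is free => place at 10.
154 hashes to 0, h2=5; 0 taken => place at 5.
462 hashes to 0, h2=3; 0 taken => place at 3.
47 hashes to 3, h2=8; 3,0,8,5 taken => place at 2.
Table: [165, ∅, 47, 462, ∅, 154, ∅, ∅, 297, ∅, 208]

2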